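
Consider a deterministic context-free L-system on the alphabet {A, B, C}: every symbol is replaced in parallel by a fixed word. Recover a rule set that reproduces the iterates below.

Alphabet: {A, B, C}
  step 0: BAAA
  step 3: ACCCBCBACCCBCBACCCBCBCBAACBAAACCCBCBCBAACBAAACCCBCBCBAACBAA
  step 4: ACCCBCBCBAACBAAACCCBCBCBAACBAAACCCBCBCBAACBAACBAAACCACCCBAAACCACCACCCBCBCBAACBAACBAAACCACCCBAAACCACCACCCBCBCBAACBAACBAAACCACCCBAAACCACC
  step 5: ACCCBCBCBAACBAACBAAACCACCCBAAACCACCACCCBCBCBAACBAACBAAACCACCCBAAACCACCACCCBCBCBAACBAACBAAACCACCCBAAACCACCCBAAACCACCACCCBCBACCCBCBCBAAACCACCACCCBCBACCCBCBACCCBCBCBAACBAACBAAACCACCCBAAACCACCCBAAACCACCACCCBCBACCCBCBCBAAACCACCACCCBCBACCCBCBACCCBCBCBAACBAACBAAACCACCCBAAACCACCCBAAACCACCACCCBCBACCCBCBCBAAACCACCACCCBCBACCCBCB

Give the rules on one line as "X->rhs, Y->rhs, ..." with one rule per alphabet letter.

A->ACC, B->AA, C->CB

  step 4 ⇒ step 5: ACCCBCBCBAACBAAACCCBCBCBAACBAAACCCBCBCBAACBAACBAAACCACCCBAAACCACCACCCBCBCBAACBAACBAAACCACCCBAAACCACCACCCBCBCBAACBAACBAAACCACCCBAAACCACC ⇒ ACC·CB·CB·CB·AA·CB·AA·CB·AA·ACC·ACC·CB·AA·ACC·ACC·ACC·CB·CB·CB·AA·CB·AA·CB·AA·ACC·ACC·CB·AA·ACC·ACC·ACC·CB·CB·CB·AA·CB·AA·CB·AA·ACC·ACC·CB·AA·ACC·ACC·CB·AA·ACC·ACC·ACC·CB·CB·ACC·CB·CB·CB·AA·ACC·ACC·ACC·CB·CB·ACC·CB·CB·ACC·CB·CB·CB·AA·CB·AA·CB·AA·ACC·ACC·CB·AA·ACC·ACC·CB·AA·ACC·ACC·ACC·CB·CB·ACC·CB·CB·CB·AA·ACC·ACC·ACC·CB·CB·ACC·CB·CB·ACC·CB·CB·CB·AA·CB·AA·CB·AA·ACC·ACC·CB·AA·ACC·ACC·CB·AA·ACC·ACC·ACC·CB·CB·ACC·CB·CB·CB·AA·ACC·ACC·ACC·CB·CB·ACC·CB·CB
    A ↦ ACC
    B ↦ AA
    C ↦ CB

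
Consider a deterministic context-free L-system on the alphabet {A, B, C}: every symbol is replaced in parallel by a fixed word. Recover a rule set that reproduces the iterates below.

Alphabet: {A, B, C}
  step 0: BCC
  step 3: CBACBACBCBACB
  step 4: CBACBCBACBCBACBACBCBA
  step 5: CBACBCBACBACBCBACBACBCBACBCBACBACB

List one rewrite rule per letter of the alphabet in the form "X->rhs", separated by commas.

  step 4 ⇒ step 5: CBACBCBACBCBACBACBCBA ⇒ CB·A·CB·CB·A·CB·A·CB·CB·A·CB·A·CB·CB·A·CB·CB·A·CB·A·CB
    A ↦ CB
    B ↦ A
    C ↦ CB

A->CB, B->A, C->CB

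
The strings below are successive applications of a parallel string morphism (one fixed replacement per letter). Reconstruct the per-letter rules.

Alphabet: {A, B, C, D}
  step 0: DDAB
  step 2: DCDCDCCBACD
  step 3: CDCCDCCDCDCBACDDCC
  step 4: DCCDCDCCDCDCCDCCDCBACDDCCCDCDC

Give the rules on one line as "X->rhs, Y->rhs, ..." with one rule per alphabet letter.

A->CD, B->BA, C->DC, D->C

  step 3 ⇒ step 4: CDCCDCCDCDCBACDDCC ⇒ DC·C·DC·DC·C·DC·DC·C·DC·C·DC·BA·CD·DC·C·C·DC·DC
    A ↦ CD
    B ↦ BA
    C ↦ DC
    D ↦ C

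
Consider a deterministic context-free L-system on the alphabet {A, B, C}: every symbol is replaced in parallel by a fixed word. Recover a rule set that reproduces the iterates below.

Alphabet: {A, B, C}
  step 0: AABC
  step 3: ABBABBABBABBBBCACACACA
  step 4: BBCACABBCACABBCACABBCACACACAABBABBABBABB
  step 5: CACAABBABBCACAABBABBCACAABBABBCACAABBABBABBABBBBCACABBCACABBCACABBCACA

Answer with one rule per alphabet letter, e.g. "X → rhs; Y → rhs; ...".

  step 4 ⇒ step 5: BBCACABBCACABBCACABBCACACACAABBABBABBABB ⇒ CA·CA·A·BB·A·BB·CA·CA·A·BB·A·BB·CA·CA·A·BB·A·BB·CA·CA·A·BB·A·BB·A·BB·A·BB·BB·CA·CA·BB·CA·CA·BB·CA·CA·BB·CA·CA
    A ↦ BB
    B ↦ CA
    C ↦ A

A->BB, B->CA, C->A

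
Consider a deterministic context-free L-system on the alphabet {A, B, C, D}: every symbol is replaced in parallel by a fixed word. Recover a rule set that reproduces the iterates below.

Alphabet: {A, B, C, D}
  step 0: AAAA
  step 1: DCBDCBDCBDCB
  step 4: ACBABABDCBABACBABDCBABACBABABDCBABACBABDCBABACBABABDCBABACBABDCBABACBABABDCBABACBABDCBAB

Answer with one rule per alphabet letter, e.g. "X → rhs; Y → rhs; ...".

A->DCB, B->AB, C->B, D->AC

  step 0 ⇒ step 1: AAAA ⇒ DCB·DCB·DCB·DCB
    A ↦ DCB
    B ↦ AB  (constrained at step 1)
    C ↦ B  (constrained at step 1)
    D ↦ AC  (constrained at step 1)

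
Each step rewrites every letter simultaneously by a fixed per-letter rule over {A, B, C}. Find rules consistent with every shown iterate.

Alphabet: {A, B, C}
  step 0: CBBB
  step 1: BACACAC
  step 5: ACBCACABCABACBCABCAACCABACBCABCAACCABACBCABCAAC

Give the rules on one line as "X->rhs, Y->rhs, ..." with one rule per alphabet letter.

A->CA, B->AC, C->B

  step 0 ⇒ step 1: CBBB ⇒ B·AC·AC·AC
    B ↦ AC
    C ↦ B
    A ↦ CA  (constrained at step 1)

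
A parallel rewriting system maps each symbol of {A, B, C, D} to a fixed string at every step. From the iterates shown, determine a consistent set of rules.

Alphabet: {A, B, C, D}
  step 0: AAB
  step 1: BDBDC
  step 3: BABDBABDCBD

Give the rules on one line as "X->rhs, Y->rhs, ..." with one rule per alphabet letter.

A->BD, B->C, C->BA, D->A

  step 0 ⇒ step 1: AAB ⇒ BD·BD·C
    A ↦ BD
    B ↦ C
    C ↦ BA  (constrained at step 1)
    D ↦ A  (constrained at step 1)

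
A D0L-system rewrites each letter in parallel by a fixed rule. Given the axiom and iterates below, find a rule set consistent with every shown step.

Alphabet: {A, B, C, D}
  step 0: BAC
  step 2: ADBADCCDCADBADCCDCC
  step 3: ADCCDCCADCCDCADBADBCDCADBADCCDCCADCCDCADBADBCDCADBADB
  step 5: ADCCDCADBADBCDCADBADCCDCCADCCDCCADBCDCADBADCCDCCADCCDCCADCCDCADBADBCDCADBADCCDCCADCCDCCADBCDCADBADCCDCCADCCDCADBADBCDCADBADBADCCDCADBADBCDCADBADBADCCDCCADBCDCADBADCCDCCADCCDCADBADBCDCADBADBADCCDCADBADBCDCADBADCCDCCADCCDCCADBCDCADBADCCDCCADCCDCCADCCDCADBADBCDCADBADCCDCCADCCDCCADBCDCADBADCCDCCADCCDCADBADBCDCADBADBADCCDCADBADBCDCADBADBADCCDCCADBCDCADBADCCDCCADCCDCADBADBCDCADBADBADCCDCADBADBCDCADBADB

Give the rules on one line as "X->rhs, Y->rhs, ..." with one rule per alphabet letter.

  step 2 ⇒ step 3: ADBADCCDCADBADCCDCC ⇒ ADC·CDC·C·ADC·CDC·ADB·ADB·CDC·ADB·ADC·CDC·C·ADC·CDC·ADB·ADB·CDC·ADB·ADB
    A ↦ ADC
    B ↦ C
    C ↦ ADB
    D ↦ CDC

A->ADC, B->C, C->ADB, D->CDC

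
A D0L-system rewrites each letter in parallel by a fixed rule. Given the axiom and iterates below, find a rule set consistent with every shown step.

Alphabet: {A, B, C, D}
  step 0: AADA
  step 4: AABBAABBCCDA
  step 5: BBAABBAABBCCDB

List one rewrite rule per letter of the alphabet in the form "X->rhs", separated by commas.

  step 4 ⇒ step 5: AABBAABBCCDA ⇒ B·B·A·A·B·B·A·A·B·B·CCD·B
    A ↦ B
    B ↦ A
    C ↦ B
    D ↦ CCD

A->B, B->A, C->B, D->CCD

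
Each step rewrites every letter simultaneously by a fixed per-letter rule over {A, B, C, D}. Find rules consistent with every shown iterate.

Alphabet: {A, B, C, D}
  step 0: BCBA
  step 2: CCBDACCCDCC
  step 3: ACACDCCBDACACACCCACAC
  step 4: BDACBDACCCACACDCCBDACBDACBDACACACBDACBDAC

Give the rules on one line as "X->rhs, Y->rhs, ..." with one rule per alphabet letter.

  step 3 ⇒ step 4: ACACDCCBDACACACCCACAC ⇒ BD·AC·BD·AC·CC·AC·AC·D·CC·BD·AC·BD·AC·BD·AC·AC·AC·BD·AC·BD·AC
    A ↦ BD
    B ↦ D
    C ↦ AC
    D ↦ CC

A->BD, B->D, C->AC, D->CC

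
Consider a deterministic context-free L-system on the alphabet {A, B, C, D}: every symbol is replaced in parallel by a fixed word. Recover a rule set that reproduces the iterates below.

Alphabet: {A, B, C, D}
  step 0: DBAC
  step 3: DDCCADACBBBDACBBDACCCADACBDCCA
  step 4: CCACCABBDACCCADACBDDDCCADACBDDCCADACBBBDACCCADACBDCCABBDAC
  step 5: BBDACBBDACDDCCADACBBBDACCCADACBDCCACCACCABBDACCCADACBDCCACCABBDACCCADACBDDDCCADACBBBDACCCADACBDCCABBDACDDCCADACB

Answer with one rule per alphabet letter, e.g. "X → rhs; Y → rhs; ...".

  step 4 ⇒ step 5: CCACCABBDACCCADACBDDDCCADACBDDCCADACBBBDACCCADACBDCCABBDAC ⇒ B·B·DAC·B·B·DAC·D·D·CCA·DAC·B·B·B·DAC·CCA·DAC·B·D·CCA·CCA·CCA·B·B·DAC·CCA·DAC·B·D·CCA·CCA·B·B·DAC·CCA·DAC·B·D·D·D·CCA·DAC·B·B·B·DAC·CCA·DAC·B·D·CCA·B·B·DAC·D·D·CCA·DAC·B
    A ↦ DAC
    B ↦ D
    C ↦ B
    D ↦ CCA

A->DAC, B->D, C->B, D->CCA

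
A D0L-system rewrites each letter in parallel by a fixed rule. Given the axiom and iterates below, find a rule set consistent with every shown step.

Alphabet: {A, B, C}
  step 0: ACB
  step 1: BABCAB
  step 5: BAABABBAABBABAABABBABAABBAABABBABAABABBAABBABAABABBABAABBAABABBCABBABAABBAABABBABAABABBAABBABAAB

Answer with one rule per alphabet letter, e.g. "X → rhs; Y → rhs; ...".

A->BA, B->AB, C->BC

  step 0 ⇒ step 1: ACB ⇒ BA·BC·AB
    A ↦ BA
    B ↦ AB
    C ↦ BC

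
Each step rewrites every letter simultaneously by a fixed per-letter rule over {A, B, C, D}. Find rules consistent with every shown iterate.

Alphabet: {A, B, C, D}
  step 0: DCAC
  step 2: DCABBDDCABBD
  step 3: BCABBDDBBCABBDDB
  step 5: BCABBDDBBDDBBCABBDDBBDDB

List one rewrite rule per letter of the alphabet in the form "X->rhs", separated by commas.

A->B, B->D, C->CAB, D->B

  step 2 ⇒ step 3: DCABBDDCABBD ⇒ B·CAB·B·D·D·B·B·CAB·B·D·D·B
    A ↦ B
    B ↦ D
    C ↦ CAB
    D ↦ B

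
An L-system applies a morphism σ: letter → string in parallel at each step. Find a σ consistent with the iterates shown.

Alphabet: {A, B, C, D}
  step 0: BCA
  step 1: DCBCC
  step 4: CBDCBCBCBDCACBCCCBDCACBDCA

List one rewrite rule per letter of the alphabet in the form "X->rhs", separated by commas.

  step 0 ⇒ step 1: BCA ⇒ D·CB·CC
    A ↦ CC
    B ↦ D
    C ↦ CB
    D ↦ CA  (constrained at step 1)

A->CC, B->D, C->CB, D->CA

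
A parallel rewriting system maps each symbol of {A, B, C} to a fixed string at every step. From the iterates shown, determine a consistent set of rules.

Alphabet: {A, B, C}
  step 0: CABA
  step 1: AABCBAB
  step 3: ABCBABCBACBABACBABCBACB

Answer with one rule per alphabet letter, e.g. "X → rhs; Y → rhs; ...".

  step 0 ⇒ step 1: CABA ⇒ A·AB·CB·AB
    A ↦ AB
    B ↦ CB
    C ↦ A

A->AB, B->CB, C->A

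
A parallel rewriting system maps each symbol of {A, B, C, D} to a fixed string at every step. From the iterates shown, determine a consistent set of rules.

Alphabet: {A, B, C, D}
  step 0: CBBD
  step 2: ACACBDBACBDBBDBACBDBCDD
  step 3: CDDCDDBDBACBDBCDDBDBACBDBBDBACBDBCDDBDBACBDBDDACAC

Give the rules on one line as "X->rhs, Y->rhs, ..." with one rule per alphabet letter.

A->C, B->BDB, C->DD, D->AC

  step 2 ⇒ step 3: ACACBDBACBDBBDBACBDBCDD ⇒ C·DD·C·DD·BDB·AC·BDB·C·DD·BDB·AC·BDB·BDB·AC·BDB·C·DD·BDB·AC·BDB·DD·AC·AC
    A ↦ C
    B ↦ BDB
    C ↦ DD
    D ↦ AC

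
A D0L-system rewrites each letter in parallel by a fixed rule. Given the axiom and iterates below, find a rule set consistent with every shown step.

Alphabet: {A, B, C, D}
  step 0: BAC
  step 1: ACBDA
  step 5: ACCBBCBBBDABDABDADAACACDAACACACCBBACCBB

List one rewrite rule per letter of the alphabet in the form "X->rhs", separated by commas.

A->B, B->AC, C->DA, D->CB

  step 0 ⇒ step 1: BAC ⇒ AC·B·DA
    A ↦ B
    B ↦ AC
    C ↦ DA
    D ↦ CB  (constrained at step 1)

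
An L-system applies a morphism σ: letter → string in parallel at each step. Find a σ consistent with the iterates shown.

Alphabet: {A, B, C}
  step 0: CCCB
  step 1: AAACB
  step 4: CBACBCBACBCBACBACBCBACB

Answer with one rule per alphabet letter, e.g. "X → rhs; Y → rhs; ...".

  step 0 ⇒ step 1: CCCB ⇒ A·A·A·CB
    B ↦ CB
    C ↦ A
    A ↦ CB  (constrained at step 1)

A->CB, B->CB, C->A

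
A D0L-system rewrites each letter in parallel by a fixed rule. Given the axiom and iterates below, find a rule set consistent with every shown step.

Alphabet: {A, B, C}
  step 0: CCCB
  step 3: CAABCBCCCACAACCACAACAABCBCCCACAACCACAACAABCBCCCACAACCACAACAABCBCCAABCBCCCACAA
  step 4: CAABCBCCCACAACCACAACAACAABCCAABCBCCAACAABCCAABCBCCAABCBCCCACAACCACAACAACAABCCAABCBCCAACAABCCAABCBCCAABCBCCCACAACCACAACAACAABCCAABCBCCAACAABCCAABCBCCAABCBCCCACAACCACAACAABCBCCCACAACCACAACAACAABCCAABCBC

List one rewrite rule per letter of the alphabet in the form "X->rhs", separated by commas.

  step 3 ⇒ step 4: CAABCBCCCACAACCACAACAABCBCCCACAACCACAACAABCBCCCACAACCACAACAABCBCCAABCBCCCACAA ⇒ CAA·BC·BC·CCA·CAA·CCA·CAA·CAA·CAA·BC·CAA·BC·BC·CAA·CAA·BC·CAA·BC·BC·CAA·BC·BC·CCA·CAA·CCA·CAA·CAA·CAA·BC·CAA·BC·BC·CAA·CAA·BC·CAA·BC·BC·CAA·BC·BC·CCA·CAA·CCA·CAA·CAA·CAA·BC·CAA·BC·BC·CAA·CAA·BC·CAA·BC·BC·CAA·BC·BC·CCA·CAA·CCA·CAA·CAA·BC·BC·CCA·CAA·CCA·CAA·CAA·CAA·BC·CAA·BC·BC
    A ↦ BC
    B ↦ CCA
    C ↦ CAA

A->BC, B->CCA, C->CAA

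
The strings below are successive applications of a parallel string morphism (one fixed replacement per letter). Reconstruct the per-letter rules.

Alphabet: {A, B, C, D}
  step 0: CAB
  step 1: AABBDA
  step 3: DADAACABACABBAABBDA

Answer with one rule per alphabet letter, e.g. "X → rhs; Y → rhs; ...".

A->B, B->DA, C->AAB, D->ACA

  step 0 ⇒ step 1: CAB ⇒ AAB·B·DA
    A ↦ B
    B ↦ DA
    C ↦ AAB
    D ↦ ACA  (constrained at step 1)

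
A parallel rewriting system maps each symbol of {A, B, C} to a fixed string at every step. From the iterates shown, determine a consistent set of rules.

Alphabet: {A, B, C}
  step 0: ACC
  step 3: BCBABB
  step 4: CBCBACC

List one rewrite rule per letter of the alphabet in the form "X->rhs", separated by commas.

A->BA, B->C, C->B

  step 3 ⇒ step 4: BCBABB ⇒ C·B·C·BA·C·C
    A ↦ BA
    B ↦ C
    C ↦ B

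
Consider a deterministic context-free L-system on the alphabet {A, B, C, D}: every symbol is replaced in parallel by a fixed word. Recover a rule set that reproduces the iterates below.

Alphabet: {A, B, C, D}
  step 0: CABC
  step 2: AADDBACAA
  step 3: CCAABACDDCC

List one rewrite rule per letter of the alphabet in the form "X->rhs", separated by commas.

A->C, B->BA, C->DD, D->A

  step 2 ⇒ step 3: AADDBACAA ⇒ C·C·A·A·BA·C·DD·C·C
    A ↦ C
    B ↦ BA
    C ↦ DD
    D ↦ A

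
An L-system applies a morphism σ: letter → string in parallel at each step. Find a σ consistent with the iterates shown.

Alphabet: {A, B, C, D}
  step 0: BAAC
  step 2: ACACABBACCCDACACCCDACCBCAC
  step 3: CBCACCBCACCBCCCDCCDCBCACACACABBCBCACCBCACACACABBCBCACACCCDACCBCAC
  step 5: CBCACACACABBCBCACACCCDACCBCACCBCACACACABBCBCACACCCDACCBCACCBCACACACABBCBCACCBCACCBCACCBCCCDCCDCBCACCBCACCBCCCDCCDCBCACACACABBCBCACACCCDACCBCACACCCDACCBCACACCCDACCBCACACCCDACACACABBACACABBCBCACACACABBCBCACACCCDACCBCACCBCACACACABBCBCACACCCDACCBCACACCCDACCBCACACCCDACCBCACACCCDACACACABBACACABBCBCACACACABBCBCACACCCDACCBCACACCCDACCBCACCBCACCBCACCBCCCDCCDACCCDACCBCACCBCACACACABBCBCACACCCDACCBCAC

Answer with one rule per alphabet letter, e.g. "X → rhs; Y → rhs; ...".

  step 2 ⇒ step 3: ACACABBACCCDACACCCDACCBCAC ⇒ CBC·AC·CBC·AC·CBC·CCD·CCD·CBC·AC·AC·AC·ABB·CBC·AC·CBC·AC·AC·AC·ABB·CBC·AC·AC·CCD·AC·CBC·AC
    A ↦ CBC
    B ↦ CCD
    C ↦ AC
    D ↦ ABB

A->CBC, B->CCD, C->AC, D->ABB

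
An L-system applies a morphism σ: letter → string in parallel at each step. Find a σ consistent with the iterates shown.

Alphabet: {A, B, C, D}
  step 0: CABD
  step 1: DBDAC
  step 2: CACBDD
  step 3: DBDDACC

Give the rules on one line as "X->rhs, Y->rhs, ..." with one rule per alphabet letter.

  step 2 ⇒ step 3: CACBDD ⇒ D·BD·D·A·C·C
    A ↦ BD
    B ↦ A
    C ↦ D
    D ↦ C

A->BD, B->A, C->D, D->C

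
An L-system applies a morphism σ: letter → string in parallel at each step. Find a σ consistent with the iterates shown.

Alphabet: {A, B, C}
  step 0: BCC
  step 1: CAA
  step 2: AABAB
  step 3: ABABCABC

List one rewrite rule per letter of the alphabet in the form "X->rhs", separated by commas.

  step 2 ⇒ step 3: AABAB ⇒ AB·AB·C·AB·C
    A ↦ AB
    B ↦ C
  step 0 ⇒ step 1: BCC ⇒ C·A·A
    C ↦ A

A->AB, B->C, C->A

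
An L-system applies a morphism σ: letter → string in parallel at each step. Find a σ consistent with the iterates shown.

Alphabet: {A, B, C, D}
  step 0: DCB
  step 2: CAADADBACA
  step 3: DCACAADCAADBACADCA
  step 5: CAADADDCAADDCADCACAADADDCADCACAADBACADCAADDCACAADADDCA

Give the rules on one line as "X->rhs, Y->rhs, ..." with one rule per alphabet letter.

A->CA, B->BA, C->D, D->AD

  step 2 ⇒ step 3: CAADADBACA ⇒ D·CA·CA·AD·CA·AD·BA·CA·D·CA
    A ↦ CA
    B ↦ BA
    C ↦ D
    D ↦ AD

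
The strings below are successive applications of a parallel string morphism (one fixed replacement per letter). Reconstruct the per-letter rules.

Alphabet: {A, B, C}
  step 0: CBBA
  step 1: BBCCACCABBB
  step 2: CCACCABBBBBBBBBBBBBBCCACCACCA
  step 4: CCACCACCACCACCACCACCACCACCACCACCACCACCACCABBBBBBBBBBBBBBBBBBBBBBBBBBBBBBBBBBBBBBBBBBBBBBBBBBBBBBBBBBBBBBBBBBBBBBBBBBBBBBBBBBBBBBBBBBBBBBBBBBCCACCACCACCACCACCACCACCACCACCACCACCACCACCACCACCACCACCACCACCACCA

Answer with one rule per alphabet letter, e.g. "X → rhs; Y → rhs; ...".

A->BBB, B->CCA, C->BB

  step 1 ⇒ step 2: BBCCACCABBB ⇒ CCA·CCA·BB·BB·BBB·BB·BB·BBB·CCA·CCA·CCA
    A ↦ BBB
    B ↦ CCA
    C ↦ BB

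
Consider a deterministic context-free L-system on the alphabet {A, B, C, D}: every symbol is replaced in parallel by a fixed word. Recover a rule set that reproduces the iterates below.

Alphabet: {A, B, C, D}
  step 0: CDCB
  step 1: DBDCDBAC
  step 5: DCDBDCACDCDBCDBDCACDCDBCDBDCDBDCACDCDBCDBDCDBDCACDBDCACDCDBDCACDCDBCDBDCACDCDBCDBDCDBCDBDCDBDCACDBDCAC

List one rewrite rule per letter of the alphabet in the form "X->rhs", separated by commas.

  step 0 ⇒ step 1: CDCB ⇒ DB·DC·DB·AC
    B ↦ AC
    C ↦ DB
    D ↦ DC
    A ↦ C  (constrained at step 1)

A->C, B->AC, C->DB, D->DC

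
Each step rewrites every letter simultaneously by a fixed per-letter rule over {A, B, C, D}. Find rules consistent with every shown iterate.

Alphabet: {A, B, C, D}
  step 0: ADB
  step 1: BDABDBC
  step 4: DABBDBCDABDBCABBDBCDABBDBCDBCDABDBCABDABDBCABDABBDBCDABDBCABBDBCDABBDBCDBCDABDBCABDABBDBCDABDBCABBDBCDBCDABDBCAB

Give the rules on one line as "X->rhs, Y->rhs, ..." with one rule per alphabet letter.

A->B, B->DBC, C->AB, D->DAB

  step 0 ⇒ step 1: ADB ⇒ B·DAB·DBC
    A ↦ B
    B ↦ DBC
    D ↦ DAB
    C ↦ AB  (constrained at step 1)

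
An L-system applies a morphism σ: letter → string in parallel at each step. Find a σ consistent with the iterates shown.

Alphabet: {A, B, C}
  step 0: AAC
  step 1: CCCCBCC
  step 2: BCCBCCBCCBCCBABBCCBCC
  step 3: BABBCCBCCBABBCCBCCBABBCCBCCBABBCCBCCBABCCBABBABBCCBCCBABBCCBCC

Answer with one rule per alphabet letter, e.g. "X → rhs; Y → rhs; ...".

A->CC, B->BAB, C->BCC

  step 2 ⇒ step 3: BCCBCCBCCBCCBABBCCBCC ⇒ BAB·BCC·BCC·BAB·BCC·BCC·BAB·BCC·BCC·BAB·BCC·BCC·BAB·CC·BAB·BAB·BCC·BCC·BAB·BCC·BCC
    A ↦ CC
    B ↦ BAB
    C ↦ BCC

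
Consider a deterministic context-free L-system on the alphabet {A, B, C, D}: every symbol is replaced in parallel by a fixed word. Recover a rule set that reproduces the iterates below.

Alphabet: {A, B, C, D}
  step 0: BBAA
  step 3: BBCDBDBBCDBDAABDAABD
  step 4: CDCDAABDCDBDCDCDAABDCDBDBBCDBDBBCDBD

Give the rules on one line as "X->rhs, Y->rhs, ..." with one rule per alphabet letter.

A->B, B->CD, C->AA, D->BD

  step 3 ⇒ step 4: BBCDBDBBCDBDAABDAABD ⇒ CD·CD·AA·BD·CD·BD·CD·CD·AA·BD·CD·BD·B·B·CD·BD·B·B·CD·BD
    A ↦ B
    B ↦ CD
    C ↦ AA
    D ↦ BD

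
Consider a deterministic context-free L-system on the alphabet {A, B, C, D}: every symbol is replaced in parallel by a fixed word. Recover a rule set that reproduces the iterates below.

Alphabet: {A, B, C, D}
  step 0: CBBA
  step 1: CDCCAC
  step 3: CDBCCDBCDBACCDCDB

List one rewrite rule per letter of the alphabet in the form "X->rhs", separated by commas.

  step 0 ⇒ step 1: CBBA ⇒ CD·C·C·AC
    A ↦ AC
    B ↦ C
    C ↦ CD
    D ↦ B  (constrained at step 1)

A->AC, B->C, C->CD, D->B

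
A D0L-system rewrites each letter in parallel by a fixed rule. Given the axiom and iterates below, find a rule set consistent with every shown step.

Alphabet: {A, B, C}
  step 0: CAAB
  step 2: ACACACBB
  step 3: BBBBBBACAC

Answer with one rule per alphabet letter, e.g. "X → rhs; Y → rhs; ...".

A->B, B->AC, C->B

  step 2 ⇒ step 3: ACACACBB ⇒ B·B·B·B·B·B·AC·AC
    A ↦ B
    B ↦ AC
    C ↦ B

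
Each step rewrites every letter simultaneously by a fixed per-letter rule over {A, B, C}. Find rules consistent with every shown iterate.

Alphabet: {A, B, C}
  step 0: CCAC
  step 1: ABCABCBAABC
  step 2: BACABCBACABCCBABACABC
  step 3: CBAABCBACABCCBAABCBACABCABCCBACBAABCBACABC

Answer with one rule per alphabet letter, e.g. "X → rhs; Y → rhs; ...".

A->BA, B->C, C->ABC

  step 2 ⇒ step 3: BACABCBACABCCBABACABC ⇒ C·BA·ABC·BA·C·ABC·C·BA·ABC·BA·C·ABC·ABC·C·BA·C·BA·ABC·BA·C·ABC
    A ↦ BA
    B ↦ C
    C ↦ ABC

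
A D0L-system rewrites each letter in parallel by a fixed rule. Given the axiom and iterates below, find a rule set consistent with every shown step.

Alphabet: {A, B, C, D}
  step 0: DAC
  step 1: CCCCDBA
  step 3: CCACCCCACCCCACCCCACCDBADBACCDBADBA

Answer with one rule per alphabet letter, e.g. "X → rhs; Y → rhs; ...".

  step 0 ⇒ step 1: DAC ⇒ CC·CC·DBA
    A ↦ CC
    C ↦ DBA
    D ↦ CC
    B ↦ A  (constrained at step 1)

A->CC, B->A, C->DBA, D->CC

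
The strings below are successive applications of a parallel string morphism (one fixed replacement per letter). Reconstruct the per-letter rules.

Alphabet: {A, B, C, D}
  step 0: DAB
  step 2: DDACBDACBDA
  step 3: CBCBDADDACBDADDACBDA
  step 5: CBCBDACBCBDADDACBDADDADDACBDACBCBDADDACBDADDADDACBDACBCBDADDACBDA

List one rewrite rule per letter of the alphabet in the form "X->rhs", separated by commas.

A->DA, B->DA, C->D, D->CB

  step 2 ⇒ step 3: DDACBDACBDA ⇒ CB·CB·DA·D·DA·CB·DA·D·DA·CB·DA
    A ↦ DA
    B ↦ DA
    C ↦ D
    D ↦ CB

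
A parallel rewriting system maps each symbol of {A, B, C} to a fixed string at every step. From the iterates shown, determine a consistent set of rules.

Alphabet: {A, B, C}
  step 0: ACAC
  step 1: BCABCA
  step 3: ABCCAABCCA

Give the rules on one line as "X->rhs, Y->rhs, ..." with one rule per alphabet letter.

  step 0 ⇒ step 1: ACAC ⇒ BC·A·BC·A
    A ↦ BC
    C ↦ A
    B ↦ C  (constrained at step 1)

A->BC, B->C, C->A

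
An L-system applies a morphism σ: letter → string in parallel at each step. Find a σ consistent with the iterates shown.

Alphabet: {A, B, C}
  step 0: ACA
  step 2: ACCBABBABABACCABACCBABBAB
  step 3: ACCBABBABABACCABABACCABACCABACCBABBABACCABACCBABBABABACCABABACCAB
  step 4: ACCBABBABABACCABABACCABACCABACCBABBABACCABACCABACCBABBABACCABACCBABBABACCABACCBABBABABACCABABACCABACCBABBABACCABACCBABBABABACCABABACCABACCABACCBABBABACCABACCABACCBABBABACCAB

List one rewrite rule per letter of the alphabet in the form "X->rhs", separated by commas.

  step 3 ⇒ step 4: ACCBABBABABACCABABACCABACCABACCBABBABACCABACCBABBABABACCABABACCAB ⇒ ACC·BAB·BAB·AB·ACC·AB·AB·ACC·AB·ACC·AB·ACC·BAB·BAB·ACC·AB·ACC·AB·ACC·BAB·BAB·ACC·AB·ACC·BAB·BAB·ACC·AB·ACC·BAB·BAB·AB·ACC·AB·AB·ACC·AB·ACC·BAB·BAB·ACC·AB·ACC·BAB·BAB·AB·ACC·AB·AB·ACC·AB·ACC·AB·ACC·BAB·BAB·ACC·AB·ACC·AB·ACC·BAB·BAB·ACC·AB
    A ↦ ACC
    B ↦ AB
    C ↦ BAB

A->ACC, B->AB, C->BAB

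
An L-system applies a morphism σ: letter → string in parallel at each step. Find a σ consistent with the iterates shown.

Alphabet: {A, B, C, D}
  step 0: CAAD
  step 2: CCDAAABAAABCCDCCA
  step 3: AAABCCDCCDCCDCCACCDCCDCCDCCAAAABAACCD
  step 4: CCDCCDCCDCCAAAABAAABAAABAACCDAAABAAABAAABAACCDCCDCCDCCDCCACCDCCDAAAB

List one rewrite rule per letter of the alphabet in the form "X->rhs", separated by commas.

A->CCD, B->CCA, C->A, D->AB

  step 3 ⇒ step 4: AAABCCDCCDCCDCCACCDCCDCCDCCAAAABAACCD ⇒ CCD·CCD·CCD·CCA·A·A·AB·A·A·AB·A·A·AB·A·A·CCD·A·A·AB·A·A·AB·A·A·AB·A·A·CCD·CCD·CCD·CCD·CCA·CCD·CCD·A·A·AB
    A ↦ CCD
    B ↦ CCA
    C ↦ A
    D ↦ AB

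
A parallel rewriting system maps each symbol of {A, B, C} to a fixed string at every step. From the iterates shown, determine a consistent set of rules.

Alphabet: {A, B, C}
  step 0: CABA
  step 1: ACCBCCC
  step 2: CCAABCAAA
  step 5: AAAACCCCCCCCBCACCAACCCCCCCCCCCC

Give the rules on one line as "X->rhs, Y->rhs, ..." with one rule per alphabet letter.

A->CC, B->BC, C->A

  step 1 ⇒ step 2: ACCBCCC ⇒ CC·A·A·BC·A·A·A
    A ↦ CC
    B ↦ BC
    C ↦ A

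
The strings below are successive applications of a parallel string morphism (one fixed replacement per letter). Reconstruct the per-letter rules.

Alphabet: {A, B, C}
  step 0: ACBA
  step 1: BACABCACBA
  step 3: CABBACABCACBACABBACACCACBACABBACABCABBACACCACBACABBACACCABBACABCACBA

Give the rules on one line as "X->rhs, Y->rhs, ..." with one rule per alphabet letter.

  step 0 ⇒ step 1: ACBA ⇒ BA·CAB·CAC·BA
    A ↦ BA
    B ↦ CAC
    C ↦ CAB

A->BA, B->CAC, C->CAB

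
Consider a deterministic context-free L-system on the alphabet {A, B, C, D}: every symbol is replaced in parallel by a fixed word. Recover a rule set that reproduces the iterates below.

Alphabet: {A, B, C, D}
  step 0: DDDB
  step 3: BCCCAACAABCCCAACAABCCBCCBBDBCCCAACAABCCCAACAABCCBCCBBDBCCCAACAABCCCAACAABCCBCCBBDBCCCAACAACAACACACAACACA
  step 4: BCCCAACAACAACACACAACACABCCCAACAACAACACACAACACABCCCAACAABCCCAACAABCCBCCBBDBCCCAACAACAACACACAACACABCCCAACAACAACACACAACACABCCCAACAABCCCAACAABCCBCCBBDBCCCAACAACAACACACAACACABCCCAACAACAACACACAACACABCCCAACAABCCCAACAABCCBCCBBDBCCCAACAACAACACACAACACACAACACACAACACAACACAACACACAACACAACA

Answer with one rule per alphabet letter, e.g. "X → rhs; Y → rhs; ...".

  step 3 ⇒ step 4: BCCCAACAABCCCAACAABCCBCCBBDBCCCAACAABCCCAACAABCCBCCBBDBCCCAACAABCCCAACAABCCBCCBBDBCCCAACAACAACACACAACACA ⇒ BCC·CAA·CAA·CAA·CA·CA·CAA·CA·CA·BCC·CAA·CAA·CAA·CA·CA·CAA·CA·CA·BCC·CAA·CAA·BCC·CAA·CAA·BCC·BCC·BBD·BCC·CAA·CAA·CAA·CA·CA·CAA·CA·CA·BCC·CAA·CAA·CAA·CA·CA·CAA·CA·CA·BCC·CAA·CAA·BCC·CAA·CAA·BCC·BCC·BBD·BCC·CAA·CAA·CAA·CA·CA·CAA·CA·CA·BCC·CAA·CAA·CAA·CA·CA·CAA·CA·CA·BCC·CAA·CAA·BCC·CAA·CAA·BCC·BCC·BBD·BCC·CAA·CAA·CAA·CA·CA·CAA·CA·CA·CAA·CA·CA·CAA·CA·CAA·CA·CAA·CA·CA·CAA·CA·CAA·CA
    A ↦ CA
    B ↦ BCC
    C ↦ CAA
    D ↦ BBD

A->CA, B->BCC, C->CAA, D->BBD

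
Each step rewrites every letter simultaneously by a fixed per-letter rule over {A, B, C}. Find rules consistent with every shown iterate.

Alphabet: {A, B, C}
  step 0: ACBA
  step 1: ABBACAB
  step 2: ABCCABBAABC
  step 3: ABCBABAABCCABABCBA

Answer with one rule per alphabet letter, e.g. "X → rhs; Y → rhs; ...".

A->AB, B->C, C->BA

  step 2 ⇒ step 3: ABCCABBAABC ⇒ AB·C·BA·BA·AB·C·C·AB·AB·C·BA
    A ↦ AB
    B ↦ C
    C ↦ BA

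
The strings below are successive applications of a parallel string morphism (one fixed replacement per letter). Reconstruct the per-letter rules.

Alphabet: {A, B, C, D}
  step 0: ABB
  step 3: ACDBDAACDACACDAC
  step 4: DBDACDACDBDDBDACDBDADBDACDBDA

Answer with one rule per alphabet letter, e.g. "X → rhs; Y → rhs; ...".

A->DBD, B->DA, C->A, D->C

  step 3 ⇒ step 4: ACDBDAACDACACDAC ⇒ DBD·A·C·DA·C·DBD·DBD·A·C·DBD·A·DBD·A·C·DBD·A
    A ↦ DBD
    B ↦ DA
    C ↦ A
    D ↦ C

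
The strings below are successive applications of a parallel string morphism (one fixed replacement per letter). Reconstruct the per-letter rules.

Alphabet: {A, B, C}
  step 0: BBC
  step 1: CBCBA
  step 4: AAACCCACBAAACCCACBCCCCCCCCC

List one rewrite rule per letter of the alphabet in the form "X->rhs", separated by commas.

  step 0 ⇒ step 1: BBC ⇒ CB·CB·A
    B ↦ CB
    C ↦ A
    A ↦ CCC  (constrained at step 1)

A->CCC, B->CB, C->A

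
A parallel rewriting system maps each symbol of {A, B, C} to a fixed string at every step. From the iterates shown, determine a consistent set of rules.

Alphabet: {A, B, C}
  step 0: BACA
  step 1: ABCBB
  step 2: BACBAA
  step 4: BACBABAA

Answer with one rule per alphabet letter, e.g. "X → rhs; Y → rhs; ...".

  step 1 ⇒ step 2: ABCBB ⇒ B·A·CB·A·A
    A ↦ B
    B ↦ A
    C ↦ CB

A->B, B->A, C->CB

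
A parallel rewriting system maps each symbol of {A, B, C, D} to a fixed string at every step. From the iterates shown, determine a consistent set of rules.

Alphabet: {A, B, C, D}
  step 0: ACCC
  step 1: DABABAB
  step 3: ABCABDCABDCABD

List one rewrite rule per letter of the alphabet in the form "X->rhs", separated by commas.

A->D, B->CA, C->AB, D->C

  step 0 ⇒ step 1: ACCC ⇒ D·AB·AB·AB
    A ↦ D
    C ↦ AB
    B ↦ CA  (constrained at step 1)
    D ↦ C  (constrained at step 1)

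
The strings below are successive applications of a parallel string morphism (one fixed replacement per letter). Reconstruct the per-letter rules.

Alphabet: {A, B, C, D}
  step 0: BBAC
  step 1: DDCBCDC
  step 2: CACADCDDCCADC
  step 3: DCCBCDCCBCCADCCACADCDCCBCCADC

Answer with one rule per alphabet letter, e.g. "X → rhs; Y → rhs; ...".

A->CBC, B->D, C->DC, D->CA

  step 2 ⇒ step 3: CACADCDDCCADC ⇒ DC·CBC·DC·CBC·CA·DC·CA·CA·DC·DC·CBC·CA·DC
    A ↦ CBC
    C ↦ DC
    D ↦ CA
  step 0 ⇒ step 1: BBAC ⇒ D·D·CBC·DC
    B ↦ D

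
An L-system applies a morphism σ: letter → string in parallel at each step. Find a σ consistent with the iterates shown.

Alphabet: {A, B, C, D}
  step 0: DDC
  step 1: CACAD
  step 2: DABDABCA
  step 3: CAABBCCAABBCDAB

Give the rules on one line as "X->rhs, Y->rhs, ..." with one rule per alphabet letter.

  step 2 ⇒ step 3: DABDABCA ⇒ CA·AB·BC·CA·AB·BC·D·AB
    A ↦ AB
    B ↦ BC
    C ↦ D
    D ↦ CA

A->AB, B->BC, C->D, D->CA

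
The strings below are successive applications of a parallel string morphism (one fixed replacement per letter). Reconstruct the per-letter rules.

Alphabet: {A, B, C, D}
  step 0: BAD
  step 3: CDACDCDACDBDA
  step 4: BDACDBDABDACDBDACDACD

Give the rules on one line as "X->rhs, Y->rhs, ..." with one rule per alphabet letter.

A->CD, B->CD, C->BD, D->A

  step 3 ⇒ step 4: CDACDCDACDBDA ⇒ BD·A·CD·BD·A·BD·A·CD·BD·A·CD·A·CD
    A ↦ CD
    B ↦ CD
    C ↦ BD
    D ↦ A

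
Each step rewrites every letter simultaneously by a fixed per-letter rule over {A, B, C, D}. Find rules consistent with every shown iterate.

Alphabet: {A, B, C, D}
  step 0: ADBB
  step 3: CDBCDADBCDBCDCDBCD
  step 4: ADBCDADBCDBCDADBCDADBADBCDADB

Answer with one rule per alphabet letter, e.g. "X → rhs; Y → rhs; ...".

A->CD, B->CD, C->AD, D->B

  step 3 ⇒ step 4: CDBCDADBCDBCDCDBCD ⇒ AD·B·CD·AD·B·CD·B·CD·AD·B·CD·AD·B·AD·B·CD·AD·B
    A ↦ CD
    B ↦ CD
    C ↦ AD
    D ↦ B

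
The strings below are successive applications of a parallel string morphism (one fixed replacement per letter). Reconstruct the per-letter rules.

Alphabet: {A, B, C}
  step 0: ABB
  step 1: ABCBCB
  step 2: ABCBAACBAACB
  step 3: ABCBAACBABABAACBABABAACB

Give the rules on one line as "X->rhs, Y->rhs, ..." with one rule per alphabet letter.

  step 2 ⇒ step 3: ABCBAACBAACB ⇒ AB·CB·AA·CB·AB·AB·AA·CB·AB·AB·AA·CB
    A ↦ AB
    B ↦ CB
    C ↦ AA

A->AB, B->CB, C->AA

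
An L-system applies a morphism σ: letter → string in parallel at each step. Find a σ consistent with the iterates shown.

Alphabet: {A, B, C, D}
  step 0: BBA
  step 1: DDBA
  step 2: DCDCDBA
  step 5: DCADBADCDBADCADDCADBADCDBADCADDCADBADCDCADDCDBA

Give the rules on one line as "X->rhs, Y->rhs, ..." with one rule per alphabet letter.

  step 1 ⇒ step 2: DDBA ⇒ DC·DC·D·BA
    A ↦ BA
    B ↦ D
    D ↦ DC
    C ↦ AD  (constrained at step 2)

A->BA, B->D, C->AD, D->DC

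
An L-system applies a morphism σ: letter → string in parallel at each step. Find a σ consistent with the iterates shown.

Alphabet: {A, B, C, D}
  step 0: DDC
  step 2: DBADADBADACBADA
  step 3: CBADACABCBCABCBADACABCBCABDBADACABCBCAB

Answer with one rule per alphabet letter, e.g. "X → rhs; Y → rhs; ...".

  step 2 ⇒ step 3: DBADADBADACBADA ⇒ CB·ADA·CAB·CB·CAB·CB·ADA·CAB·CB·CAB·DB·ADA·CAB·CB·CAB
    A ↦ CAB
    B ↦ ADA
    C ↦ DB
    D ↦ CB

A->CAB, B->ADA, C->DB, D->CB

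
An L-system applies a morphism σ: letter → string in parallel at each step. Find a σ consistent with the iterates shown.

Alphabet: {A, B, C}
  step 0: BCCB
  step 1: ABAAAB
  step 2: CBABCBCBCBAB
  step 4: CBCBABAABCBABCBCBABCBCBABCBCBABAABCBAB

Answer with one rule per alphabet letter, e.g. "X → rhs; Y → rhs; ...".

A->CB, B->AB, C->A

  step 1 ⇒ step 2: ABAAAB ⇒ CB·AB·CB·CB·CB·AB
    A ↦ CB
    B ↦ AB
  step 0 ⇒ step 1: BCCB ⇒ AB·A·A·AB
    C ↦ A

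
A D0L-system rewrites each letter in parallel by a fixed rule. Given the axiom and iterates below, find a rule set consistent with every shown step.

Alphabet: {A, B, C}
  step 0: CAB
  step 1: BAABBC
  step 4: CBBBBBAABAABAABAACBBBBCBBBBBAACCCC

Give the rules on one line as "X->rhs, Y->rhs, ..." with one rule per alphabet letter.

A->BB, B->C, C->BAA

  step 0 ⇒ step 1: CAB ⇒ BAA·BB·C
    A ↦ BB
    B ↦ C
    C ↦ BAA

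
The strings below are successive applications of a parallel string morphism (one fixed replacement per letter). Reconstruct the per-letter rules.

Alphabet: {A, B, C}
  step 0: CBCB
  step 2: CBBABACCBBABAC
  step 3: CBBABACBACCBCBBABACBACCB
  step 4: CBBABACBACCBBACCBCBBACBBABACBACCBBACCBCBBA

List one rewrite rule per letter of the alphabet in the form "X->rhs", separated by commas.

  step 3 ⇒ step 4: CBBABACBACCBCBBABACBACCB ⇒ CB·BA·BA·C·BA·C·CB·BA·C·CB·CB·BA·CB·BA·BA·C·BA·C·CB·BA·C·CB·CB·BA
    A ↦ C
    B ↦ BA
    C ↦ CB

A->C, B->BA, C->CB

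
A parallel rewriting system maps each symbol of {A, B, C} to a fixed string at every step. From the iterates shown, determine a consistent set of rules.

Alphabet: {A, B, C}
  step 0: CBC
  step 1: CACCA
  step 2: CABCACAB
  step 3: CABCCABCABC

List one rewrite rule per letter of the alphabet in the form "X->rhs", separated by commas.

A->B, B->C, C->CA

  step 2 ⇒ step 3: CABCACAB ⇒ CA·B·C·CA·B·CA·B·C
    A ↦ B
    B ↦ C
    C ↦ CA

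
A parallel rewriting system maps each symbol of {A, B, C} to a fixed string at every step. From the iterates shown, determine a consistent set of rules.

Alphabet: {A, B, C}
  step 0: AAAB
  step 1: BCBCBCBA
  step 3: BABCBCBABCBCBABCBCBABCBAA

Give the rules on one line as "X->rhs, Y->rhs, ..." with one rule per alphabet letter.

  step 0 ⇒ step 1: AAAB ⇒ BC·BC·BC·BA
    A ↦ BC
    B ↦ BA
    C ↦ A  (constrained at step 1)

A->BC, B->BA, C->A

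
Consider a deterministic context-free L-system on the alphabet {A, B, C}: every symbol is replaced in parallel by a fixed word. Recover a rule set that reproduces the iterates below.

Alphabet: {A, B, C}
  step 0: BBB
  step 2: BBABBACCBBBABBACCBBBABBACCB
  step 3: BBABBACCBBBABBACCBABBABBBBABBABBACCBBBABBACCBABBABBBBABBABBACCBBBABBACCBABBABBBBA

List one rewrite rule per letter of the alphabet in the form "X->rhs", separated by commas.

A->CCB, B->BBA, C->ABB

  step 2 ⇒ step 3: BBABBACCBBBABBACCBBBABBACCB ⇒ BBA·BBA·CCB·BBA·BBA·CCB·ABB·ABB·BBA·BBA·BBA·CCB·BBA·BBA·CCB·ABB·ABB·BBA·BBA·BBA·CCB·BBA·BBA·CCB·ABB·ABB·BBA
    A ↦ CCB
    B ↦ BBA
    C ↦ ABB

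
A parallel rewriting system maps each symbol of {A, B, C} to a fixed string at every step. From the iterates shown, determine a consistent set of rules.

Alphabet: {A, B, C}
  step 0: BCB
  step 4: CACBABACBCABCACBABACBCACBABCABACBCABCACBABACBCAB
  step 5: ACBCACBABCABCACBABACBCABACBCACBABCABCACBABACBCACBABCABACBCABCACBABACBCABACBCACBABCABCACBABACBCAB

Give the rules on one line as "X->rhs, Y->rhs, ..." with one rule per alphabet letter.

A->C, B->AB, C->ACB

  step 4 ⇒ step 5: CACBABACBCABCACBABACBCACBABCABACBCABCACBABACBCAB ⇒ ACB·C·ACB·AB·C·AB·C·ACB·AB·ACB·C·AB·ACB·C·ACB·AB·C·AB·C·ACB·AB·ACB·C·ACB·AB·C·AB·ACB·C·AB·C·ACB·AB·ACB·C·AB·ACB·C·ACB·AB·C·AB·C·ACB·AB·ACB·C·AB
    A ↦ C
    B ↦ AB
    C ↦ ACB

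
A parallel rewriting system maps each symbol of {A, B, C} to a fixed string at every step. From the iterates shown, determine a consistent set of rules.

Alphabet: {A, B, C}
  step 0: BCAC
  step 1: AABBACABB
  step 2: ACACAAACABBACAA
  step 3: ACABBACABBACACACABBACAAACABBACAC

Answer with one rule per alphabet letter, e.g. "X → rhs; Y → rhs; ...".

  step 2 ⇒ step 3: ACACAAACABBACAA ⇒ AC·ABB·AC·ABB·AC·AC·AC·ABB·AC·A·A·AC·ABB·AC·AC
    A ↦ AC
    B ↦ A
    C ↦ ABB

A->AC, B->A, C->ABB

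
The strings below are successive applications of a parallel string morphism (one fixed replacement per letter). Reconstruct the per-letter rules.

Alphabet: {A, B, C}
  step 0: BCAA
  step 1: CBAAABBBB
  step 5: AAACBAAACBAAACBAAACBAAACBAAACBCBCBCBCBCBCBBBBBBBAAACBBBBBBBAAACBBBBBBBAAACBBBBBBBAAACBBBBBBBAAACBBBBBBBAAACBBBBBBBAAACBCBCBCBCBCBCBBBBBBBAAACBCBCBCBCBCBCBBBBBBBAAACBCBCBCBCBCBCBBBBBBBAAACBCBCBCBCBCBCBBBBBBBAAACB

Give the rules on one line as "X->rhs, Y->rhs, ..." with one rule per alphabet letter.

  step 0 ⇒ step 1: BCAA ⇒ CB·AAA·BB·BB
    A ↦ BB
    B ↦ CB
    C ↦ AAA

A->BB, B->CB, C->AAA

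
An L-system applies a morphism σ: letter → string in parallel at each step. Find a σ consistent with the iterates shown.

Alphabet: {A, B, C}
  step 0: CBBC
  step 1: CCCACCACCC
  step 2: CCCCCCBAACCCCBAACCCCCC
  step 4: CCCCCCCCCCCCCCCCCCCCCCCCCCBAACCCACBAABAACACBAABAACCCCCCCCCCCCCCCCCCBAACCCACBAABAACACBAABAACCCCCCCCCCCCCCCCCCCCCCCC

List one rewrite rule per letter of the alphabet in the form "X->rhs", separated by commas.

  step 1 ⇒ step 2: CCCACCACCC ⇒ CC·CC·CC·BAA·CC·CC·BAA·CC·CC·CC
    A ↦ BAA
    C ↦ CC
  step 0 ⇒ step 1: CBBC ⇒ CC·CAC·CAC·CC
    B ↦ CAC

A->BAA, B->CAC, C->CC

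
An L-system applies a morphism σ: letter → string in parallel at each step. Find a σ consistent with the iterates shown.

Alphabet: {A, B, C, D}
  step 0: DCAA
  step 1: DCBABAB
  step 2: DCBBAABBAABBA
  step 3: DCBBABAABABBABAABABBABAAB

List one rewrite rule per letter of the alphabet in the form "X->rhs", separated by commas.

  step 2 ⇒ step 3: DCBBAABBAABBA ⇒ DC·B·BA·BA·AB·AB·BA·BA·AB·AB·BA·BA·AB
    A ↦ AB
    B ↦ BA
    C ↦ B
    D ↦ DC

A->AB, B->BA, C->B, D->DC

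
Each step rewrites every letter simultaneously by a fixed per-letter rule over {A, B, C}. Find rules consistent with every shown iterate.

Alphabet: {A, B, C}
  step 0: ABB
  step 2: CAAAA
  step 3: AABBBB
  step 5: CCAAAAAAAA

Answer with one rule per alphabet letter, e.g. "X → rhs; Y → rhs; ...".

  step 2 ⇒ step 3: CAAAA ⇒ AA·B·B·B·B
    A ↦ B
    C ↦ AA
    B ↦ C  (constrained at step 0)

A->B, B->C, C->AA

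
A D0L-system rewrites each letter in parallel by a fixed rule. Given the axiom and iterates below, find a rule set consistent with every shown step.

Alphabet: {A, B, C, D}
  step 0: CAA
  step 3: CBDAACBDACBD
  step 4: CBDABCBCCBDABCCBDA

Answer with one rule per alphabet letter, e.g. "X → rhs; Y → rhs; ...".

A->BC, B->D, C->CB, D->A

  step 3 ⇒ step 4: CBDAACBDACBD ⇒ CB·D·A·BC·BC·CB·D·A·BC·CB·D·A
    A ↦ BC
    B ↦ D
    C ↦ CB
    D ↦ A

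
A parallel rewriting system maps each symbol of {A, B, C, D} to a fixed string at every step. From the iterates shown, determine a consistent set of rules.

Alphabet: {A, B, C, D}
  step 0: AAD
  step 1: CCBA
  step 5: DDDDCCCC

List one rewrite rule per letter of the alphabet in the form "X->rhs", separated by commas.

A->C, B->C, C->D, D->BA

  step 0 ⇒ step 1: AAD ⇒ C·C·BA
    A ↦ C
    D ↦ BA
    B ↦ C  (constrained at step 1)
    C ↦ D  (constrained at step 1)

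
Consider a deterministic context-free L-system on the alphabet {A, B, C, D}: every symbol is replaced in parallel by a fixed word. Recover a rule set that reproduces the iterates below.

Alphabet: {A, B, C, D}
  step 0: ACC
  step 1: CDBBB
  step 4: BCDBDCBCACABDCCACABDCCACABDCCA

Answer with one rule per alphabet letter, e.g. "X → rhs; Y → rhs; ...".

  step 0 ⇒ step 1: ACC ⇒ CDB·B·B
    A ↦ CDB
    C ↦ B
    B ↦ CA  (constrained at step 1)
    D ↦ DC  (constrained at step 1)

A->CDB, B->CA, C->B, D->DC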